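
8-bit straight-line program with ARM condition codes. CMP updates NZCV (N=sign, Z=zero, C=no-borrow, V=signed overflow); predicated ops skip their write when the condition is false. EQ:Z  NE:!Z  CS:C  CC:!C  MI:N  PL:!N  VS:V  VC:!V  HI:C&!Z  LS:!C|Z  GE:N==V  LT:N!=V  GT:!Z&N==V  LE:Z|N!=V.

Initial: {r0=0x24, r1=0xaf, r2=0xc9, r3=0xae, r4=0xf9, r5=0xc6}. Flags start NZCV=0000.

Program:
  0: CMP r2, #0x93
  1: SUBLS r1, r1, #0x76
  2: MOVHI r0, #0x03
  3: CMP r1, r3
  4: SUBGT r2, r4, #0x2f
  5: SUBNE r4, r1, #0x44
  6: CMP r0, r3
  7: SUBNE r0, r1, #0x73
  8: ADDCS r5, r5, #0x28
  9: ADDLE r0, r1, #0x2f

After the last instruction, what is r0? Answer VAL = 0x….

VAL = 0x3c

[0] flags=0010 → (cmp)
[1] flags=0010 LS?F → skip
[2] flags=0010 HI?T → r0=0x03
[3] flags=0010 → (cmp)
[4] flags=0010 GT?T → r2=0xca
[5] flags=0010 NE?T → r4=0x6b
[6] flags=0000 → (cmp)
[7] flags=0000 NE?T → r0=0x3c
[8] flags=0000 CS?F → skip
[9] flags=0000 LE?F → skip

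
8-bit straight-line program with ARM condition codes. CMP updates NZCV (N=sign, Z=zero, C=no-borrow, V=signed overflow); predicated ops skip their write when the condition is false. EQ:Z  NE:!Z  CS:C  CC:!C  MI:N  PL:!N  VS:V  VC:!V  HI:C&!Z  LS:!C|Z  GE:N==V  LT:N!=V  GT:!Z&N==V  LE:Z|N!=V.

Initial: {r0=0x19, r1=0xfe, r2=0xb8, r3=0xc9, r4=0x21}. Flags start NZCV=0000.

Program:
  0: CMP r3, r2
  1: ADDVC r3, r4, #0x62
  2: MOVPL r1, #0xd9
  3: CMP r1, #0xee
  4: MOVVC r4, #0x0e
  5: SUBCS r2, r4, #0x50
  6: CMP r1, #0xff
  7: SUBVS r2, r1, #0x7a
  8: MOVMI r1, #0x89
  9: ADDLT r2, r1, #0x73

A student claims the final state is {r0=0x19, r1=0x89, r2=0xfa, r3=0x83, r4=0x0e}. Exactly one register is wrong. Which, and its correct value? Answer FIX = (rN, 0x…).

FIX = (r2, 0xfc)

[0] flags=0010 → (cmp)
[1] flags=0010 VC?T → r3=0x83
[2] flags=0010 PL?T → r1=0xd9
[3] flags=1000 → (cmp)
[4] flags=1000 VC?T → r4=0x0e
[5] flags=1000 CS?F → skip
[6] flags=1000 → (cmp)
[7] flags=1000 VS?F → skip
[8] flags=1000 MI?T → r1=0x89
[9] flags=1000 LT?T → r2=0xfc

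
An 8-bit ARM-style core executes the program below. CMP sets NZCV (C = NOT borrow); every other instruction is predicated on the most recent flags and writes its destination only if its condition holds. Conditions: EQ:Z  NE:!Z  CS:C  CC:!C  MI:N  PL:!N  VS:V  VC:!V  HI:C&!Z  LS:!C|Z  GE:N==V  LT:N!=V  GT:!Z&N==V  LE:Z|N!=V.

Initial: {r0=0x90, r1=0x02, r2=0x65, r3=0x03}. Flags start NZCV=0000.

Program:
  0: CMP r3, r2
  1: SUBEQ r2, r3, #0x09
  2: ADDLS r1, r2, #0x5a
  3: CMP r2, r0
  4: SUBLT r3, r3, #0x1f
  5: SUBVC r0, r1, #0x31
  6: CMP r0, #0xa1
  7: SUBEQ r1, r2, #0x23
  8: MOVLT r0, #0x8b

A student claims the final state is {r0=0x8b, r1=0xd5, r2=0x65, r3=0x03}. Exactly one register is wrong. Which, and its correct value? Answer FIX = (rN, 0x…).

FIX = (r1, 0xbf)

0: ✓ CMP  NZCV=1000
1: · SUBEQ
2: ✓ ADDLS  r1←0xbf
3: ✓ CMP  NZCV=1001
4: · SUBLT
5: · SUBVC
6: ✓ CMP  NZCV=1000
7: · SUBEQ
8: ✓ MOVLT  r0←0x8b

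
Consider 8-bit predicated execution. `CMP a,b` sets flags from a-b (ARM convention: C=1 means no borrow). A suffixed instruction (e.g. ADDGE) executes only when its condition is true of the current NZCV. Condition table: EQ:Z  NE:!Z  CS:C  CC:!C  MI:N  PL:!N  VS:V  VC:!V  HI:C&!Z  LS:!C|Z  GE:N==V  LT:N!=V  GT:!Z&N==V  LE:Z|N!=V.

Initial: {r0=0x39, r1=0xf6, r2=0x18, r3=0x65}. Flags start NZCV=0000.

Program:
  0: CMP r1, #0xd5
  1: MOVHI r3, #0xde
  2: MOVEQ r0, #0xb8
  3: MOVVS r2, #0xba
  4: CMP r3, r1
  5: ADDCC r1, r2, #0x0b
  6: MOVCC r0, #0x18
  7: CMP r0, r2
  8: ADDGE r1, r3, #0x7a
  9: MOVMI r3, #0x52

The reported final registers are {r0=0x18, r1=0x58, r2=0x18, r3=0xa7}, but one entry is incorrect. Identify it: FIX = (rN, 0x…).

0: ✓ CMP  NZCV=0010
1: ✓ MOVHI  r3←0xde
2: · MOVEQ
3: · MOVVS
4: ✓ CMP  NZCV=1000
5: ✓ ADDCC  r1←0x23
6: ✓ MOVCC  r0←0x18
7: ✓ CMP  NZCV=0110
8: ✓ ADDGE  r1←0x58
9: · MOVMI

FIX = (r3, 0xde)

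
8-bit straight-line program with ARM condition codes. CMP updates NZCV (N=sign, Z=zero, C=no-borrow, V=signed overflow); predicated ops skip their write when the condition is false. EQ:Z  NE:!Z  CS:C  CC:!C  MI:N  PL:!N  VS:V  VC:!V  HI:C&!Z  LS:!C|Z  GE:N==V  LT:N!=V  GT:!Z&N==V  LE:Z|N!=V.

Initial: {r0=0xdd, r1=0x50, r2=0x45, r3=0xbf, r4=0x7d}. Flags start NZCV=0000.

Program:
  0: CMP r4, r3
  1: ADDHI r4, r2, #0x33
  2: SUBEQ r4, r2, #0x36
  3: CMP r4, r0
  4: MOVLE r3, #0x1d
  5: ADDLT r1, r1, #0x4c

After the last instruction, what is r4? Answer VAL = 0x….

0: ✓ CMP  NZCV=1001
1: · ADDHI
2: · SUBEQ
3: ✓ CMP  NZCV=1001
4: · MOVLE
5: · ADDLT

VAL = 0x7d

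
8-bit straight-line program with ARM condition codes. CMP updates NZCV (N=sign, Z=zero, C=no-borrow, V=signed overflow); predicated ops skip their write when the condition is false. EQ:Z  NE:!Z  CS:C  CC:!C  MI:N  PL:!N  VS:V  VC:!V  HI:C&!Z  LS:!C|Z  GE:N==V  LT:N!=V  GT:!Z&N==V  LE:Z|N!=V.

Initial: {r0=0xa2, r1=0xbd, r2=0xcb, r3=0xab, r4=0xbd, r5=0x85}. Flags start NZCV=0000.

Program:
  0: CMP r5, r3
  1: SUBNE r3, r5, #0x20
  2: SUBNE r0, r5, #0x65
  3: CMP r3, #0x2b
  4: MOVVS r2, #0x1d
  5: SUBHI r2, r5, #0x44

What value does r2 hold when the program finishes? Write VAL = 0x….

VAL = 0x41

[0] flags=1000 → (cmp)
[1] flags=1000 NE?T → r3=0x65
[2] flags=1000 NE?T → r0=0x20
[3] flags=0010 → (cmp)
[4] flags=0010 VS?F → skip
[5] flags=0010 HI?T → r2=0x41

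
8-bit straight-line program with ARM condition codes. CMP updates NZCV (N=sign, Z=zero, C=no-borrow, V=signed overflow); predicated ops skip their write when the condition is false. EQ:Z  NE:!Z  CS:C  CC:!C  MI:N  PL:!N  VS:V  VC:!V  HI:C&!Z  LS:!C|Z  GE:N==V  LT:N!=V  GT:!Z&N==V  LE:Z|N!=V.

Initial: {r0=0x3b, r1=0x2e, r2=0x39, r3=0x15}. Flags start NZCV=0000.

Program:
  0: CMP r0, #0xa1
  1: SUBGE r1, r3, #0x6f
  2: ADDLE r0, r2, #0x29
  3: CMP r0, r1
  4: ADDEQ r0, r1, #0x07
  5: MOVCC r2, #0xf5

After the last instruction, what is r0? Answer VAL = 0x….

0: ✓ CMP  NZCV=1001
1: ✓ SUBGE  r1←0xa6
2: · ADDLE
3: ✓ CMP  NZCV=1001
4: · ADDEQ
5: ✓ MOVCC  r2←0xf5

VAL = 0x3b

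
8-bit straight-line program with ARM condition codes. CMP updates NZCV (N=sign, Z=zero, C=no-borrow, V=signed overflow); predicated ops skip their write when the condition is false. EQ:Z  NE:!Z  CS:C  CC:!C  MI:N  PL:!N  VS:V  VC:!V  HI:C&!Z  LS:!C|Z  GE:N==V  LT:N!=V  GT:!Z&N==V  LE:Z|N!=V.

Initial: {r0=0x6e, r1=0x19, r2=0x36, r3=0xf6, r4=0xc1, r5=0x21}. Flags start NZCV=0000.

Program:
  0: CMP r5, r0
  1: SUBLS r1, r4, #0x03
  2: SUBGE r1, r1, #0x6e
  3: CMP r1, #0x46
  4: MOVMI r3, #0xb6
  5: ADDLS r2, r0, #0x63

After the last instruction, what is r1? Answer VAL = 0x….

VAL = 0xbe

[0] flags=1000 → (cmp)
[1] flags=1000 LS?T → r1=0xbe
[2] flags=1000 GE?F → skip
[3] flags=0011 → (cmp)
[4] flags=0011 MI?F → skip
[5] flags=0011 LS?F → skip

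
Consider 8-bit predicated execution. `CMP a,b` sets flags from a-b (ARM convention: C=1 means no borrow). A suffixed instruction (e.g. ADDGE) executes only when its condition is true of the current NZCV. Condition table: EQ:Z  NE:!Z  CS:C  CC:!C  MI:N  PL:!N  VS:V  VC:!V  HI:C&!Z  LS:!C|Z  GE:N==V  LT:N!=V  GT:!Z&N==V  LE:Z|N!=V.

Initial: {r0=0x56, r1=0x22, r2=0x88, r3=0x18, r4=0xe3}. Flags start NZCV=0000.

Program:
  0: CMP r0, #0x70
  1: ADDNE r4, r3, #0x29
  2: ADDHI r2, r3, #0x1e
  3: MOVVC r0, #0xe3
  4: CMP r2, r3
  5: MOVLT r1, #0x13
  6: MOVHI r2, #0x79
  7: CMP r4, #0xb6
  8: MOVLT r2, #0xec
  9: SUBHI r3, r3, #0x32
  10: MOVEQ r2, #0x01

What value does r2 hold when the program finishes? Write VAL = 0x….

VAL = 0x79

0: ✓ CMP  NZCV=1000
1: ✓ ADDNE  r4←0x41
2: · ADDHI
3: ✓ MOVVC  r0←0xe3
4: ✓ CMP  NZCV=0011
5: ✓ MOVLT  r1←0x13
6: ✓ MOVHI  r2←0x79
7: ✓ CMP  NZCV=1001
8: · MOVLT
9: · SUBHI
10: · MOVEQ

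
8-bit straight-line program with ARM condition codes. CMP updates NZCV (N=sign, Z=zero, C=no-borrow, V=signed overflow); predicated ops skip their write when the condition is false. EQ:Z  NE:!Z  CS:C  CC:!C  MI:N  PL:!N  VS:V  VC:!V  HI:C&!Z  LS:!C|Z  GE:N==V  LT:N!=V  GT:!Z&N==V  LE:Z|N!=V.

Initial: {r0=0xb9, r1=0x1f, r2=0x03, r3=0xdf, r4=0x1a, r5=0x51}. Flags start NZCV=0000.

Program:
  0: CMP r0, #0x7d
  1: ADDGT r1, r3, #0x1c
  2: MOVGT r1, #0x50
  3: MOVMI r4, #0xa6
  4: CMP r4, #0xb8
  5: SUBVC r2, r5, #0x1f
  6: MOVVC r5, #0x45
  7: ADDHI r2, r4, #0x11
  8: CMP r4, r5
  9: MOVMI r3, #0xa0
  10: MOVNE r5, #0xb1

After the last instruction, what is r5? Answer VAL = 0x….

[0] flags=0011 → (cmp)
[1] flags=0011 GT?F → skip
[2] flags=0011 GT?F → skip
[3] flags=0011 MI?F → skip
[4] flags=0000 → (cmp)
[5] flags=0000 VC?T → r2=0x32
[6] flags=0000 VC?T → r5=0x45
[7] flags=0000 HI?F → skip
[8] flags=1000 → (cmp)
[9] flags=1000 MI?T → r3=0xa0
[10] flags=1000 NE?T → r5=0xb1

VAL = 0xb1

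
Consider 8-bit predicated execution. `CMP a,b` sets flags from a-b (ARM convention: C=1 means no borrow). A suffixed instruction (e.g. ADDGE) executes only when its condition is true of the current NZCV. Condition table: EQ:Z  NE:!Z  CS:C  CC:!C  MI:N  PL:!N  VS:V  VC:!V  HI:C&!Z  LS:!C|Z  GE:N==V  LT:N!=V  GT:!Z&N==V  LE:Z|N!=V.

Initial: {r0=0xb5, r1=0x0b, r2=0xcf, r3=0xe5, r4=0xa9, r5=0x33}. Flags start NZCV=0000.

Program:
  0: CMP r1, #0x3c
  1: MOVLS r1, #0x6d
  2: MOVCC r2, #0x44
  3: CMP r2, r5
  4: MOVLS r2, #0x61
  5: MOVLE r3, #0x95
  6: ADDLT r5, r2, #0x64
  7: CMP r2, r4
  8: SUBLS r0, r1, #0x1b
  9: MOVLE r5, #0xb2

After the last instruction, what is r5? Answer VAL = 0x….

VAL = 0x33

0: ✓ CMP  NZCV=1000
1: ✓ MOVLS  r1←0x6d
2: ✓ MOVCC  r2←0x44
3: ✓ CMP  NZCV=0010
4: · MOVLS
5: · MOVLE
6: · ADDLT
7: ✓ CMP  NZCV=1001
8: ✓ SUBLS  r0←0x52
9: · MOVLE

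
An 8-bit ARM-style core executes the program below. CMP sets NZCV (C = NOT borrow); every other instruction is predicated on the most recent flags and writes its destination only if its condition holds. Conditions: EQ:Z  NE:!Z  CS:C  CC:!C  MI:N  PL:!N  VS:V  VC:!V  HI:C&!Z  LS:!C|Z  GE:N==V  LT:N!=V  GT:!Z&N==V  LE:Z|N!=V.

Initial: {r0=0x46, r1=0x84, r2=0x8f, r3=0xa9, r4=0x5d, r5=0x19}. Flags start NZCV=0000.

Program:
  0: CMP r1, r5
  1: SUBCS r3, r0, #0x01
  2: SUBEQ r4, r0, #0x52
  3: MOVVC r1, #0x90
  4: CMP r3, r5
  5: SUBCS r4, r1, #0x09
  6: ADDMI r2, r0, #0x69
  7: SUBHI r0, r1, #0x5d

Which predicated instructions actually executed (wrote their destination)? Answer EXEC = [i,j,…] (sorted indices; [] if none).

[0] flags=0011 → (cmp)
[1] flags=0011 CS?T → r3=0x45
[2] flags=0011 EQ?F → skip
[3] flags=0011 VC?F → skip
[4] flags=0010 → (cmp)
[5] flags=0010 CS?T → r4=0x7b
[6] flags=0010 MI?F → skip
[7] flags=0010 HI?T → r0=0x27

EXEC = [1,5,7]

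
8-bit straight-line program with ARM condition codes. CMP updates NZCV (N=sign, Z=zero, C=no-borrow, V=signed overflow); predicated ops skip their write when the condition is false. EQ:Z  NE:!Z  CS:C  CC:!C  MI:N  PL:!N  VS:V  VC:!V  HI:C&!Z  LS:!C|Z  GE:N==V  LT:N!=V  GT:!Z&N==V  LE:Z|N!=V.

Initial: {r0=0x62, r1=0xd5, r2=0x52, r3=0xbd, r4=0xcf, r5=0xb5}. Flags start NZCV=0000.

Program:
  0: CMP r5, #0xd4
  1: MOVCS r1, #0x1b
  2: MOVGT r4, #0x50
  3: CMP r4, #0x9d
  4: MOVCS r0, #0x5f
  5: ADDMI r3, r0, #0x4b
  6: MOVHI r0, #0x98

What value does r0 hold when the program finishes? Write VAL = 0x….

[0] flags=1000 → (cmp)
[1] flags=1000 CS?F → skip
[2] flags=1000 GT?F → skip
[3] flags=0010 → (cmp)
[4] flags=0010 CS?T → r0=0x5f
[5] flags=0010 MI?F → skip
[6] flags=0010 HI?T → r0=0x98

VAL = 0x98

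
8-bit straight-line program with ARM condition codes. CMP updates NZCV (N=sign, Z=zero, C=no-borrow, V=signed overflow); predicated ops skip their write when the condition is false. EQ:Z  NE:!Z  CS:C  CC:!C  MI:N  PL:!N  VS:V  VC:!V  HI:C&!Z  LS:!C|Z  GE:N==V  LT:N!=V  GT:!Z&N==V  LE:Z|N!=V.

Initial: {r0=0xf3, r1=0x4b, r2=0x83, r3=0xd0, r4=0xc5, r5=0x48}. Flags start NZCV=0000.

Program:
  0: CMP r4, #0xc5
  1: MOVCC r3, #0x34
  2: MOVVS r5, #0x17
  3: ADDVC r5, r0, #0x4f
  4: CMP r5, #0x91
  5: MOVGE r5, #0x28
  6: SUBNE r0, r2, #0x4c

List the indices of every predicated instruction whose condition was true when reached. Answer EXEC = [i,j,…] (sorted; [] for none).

EXEC = [3,5,6]

0: ✓ CMP  NZCV=0110
1: · MOVCC
2: · MOVVS
3: ✓ ADDVC  r5←0x42
4: ✓ CMP  NZCV=1001
5: ✓ MOVGE  r5←0x28
6: ✓ SUBNE  r0←0x37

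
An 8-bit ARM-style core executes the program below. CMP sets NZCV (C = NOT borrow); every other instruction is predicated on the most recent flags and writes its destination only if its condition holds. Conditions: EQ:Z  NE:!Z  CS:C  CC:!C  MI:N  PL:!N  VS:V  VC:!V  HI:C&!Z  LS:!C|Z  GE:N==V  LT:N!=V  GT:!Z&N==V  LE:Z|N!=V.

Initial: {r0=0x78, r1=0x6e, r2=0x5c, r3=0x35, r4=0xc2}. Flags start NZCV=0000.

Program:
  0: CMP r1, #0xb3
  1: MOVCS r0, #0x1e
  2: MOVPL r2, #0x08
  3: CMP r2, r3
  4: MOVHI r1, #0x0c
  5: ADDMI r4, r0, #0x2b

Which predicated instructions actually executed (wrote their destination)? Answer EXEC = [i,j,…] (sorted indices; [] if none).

[0] flags=1001 → (cmp)
[1] flags=1001 CS?F → skip
[2] flags=1001 PL?F → skip
[3] flags=0010 → (cmp)
[4] flags=0010 HI?T → r1=0x0c
[5] flags=0010 MI?F → skip

EXEC = [4]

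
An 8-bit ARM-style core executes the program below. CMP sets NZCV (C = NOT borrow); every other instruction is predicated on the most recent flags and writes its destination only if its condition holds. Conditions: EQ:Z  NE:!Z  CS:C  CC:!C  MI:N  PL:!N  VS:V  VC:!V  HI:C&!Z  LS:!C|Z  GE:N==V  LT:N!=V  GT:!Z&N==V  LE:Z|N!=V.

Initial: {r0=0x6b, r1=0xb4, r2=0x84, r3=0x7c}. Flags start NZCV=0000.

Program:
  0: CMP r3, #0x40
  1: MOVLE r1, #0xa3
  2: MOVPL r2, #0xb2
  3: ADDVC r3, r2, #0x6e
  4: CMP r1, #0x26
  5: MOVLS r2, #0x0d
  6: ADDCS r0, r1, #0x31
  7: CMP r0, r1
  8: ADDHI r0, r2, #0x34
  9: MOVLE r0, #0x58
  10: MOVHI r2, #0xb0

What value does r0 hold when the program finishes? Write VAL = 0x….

VAL = 0xe6

[0] flags=0010 → (cmp)
[1] flags=0010 LE?F → skip
[2] flags=0010 PL?T → r2=0xb2
[3] flags=0010 VC?T → r3=0x20
[4] flags=1010 → (cmp)
[5] flags=1010 LS?F → skip
[6] flags=1010 CS?T → r0=0xe5
[7] flags=0010 → (cmp)
[8] flags=0010 HI?T → r0=0xe6
[9] flags=0010 LE?F → skip
[10] flags=0010 HI?T → r2=0xb0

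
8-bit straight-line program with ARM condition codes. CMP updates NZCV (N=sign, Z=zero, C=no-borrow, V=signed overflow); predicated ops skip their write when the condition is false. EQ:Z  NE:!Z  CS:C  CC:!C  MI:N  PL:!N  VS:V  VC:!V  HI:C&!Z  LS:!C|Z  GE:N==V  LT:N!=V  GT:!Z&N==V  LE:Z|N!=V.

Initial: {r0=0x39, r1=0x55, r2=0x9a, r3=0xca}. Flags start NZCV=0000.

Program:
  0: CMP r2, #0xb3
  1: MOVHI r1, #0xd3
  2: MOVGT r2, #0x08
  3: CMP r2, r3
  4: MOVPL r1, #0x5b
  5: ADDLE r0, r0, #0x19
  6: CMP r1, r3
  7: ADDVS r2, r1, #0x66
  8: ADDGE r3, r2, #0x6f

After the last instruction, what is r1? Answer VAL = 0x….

[0] flags=1000 → (cmp)
[1] flags=1000 HI?F → skip
[2] flags=1000 GT?F → skip
[3] flags=1000 → (cmp)
[4] flags=1000 PL?F → skip
[5] flags=1000 LE?T → r0=0x52
[6] flags=1001 → (cmp)
[7] flags=1001 VS?T → r2=0xbb
[8] flags=1001 GE?T → r3=0x2a

VAL = 0x55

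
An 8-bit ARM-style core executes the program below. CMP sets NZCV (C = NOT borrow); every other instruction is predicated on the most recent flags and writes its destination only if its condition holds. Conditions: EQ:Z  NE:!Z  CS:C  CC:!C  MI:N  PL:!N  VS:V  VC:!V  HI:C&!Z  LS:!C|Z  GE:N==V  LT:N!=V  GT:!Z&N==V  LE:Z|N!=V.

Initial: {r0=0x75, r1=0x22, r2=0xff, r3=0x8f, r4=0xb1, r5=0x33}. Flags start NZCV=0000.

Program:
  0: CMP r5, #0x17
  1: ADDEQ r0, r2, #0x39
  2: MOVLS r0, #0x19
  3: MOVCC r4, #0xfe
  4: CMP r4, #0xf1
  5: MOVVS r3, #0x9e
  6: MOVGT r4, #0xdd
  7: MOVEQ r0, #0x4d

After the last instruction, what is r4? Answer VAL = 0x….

VAL = 0xb1

[0] flags=0010 → (cmp)
[1] flags=0010 EQ?F → skip
[2] flags=0010 LS?F → skip
[3] flags=0010 CC?F → skip
[4] flags=1000 → (cmp)
[5] flags=1000 VS?F → skip
[6] flags=1000 GT?F → skip
[7] flags=1000 EQ?F → skip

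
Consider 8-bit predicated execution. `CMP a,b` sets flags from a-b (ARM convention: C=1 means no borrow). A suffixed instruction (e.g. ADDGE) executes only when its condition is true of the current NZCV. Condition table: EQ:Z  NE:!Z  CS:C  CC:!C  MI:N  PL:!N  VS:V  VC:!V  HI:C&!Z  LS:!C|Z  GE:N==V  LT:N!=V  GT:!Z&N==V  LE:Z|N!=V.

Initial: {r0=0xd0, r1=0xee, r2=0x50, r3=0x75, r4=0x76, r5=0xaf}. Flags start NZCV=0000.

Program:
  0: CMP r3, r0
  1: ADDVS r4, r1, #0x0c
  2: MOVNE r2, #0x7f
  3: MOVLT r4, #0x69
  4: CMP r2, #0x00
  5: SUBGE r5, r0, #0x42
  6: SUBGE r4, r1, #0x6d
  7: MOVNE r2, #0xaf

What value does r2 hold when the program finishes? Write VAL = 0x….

0: ✓ CMP  NZCV=1001
1: ✓ ADDVS  r4←0xfa
2: ✓ MOVNE  r2←0x7f
3: · MOVLT
4: ✓ CMP  NZCV=0010
5: ✓ SUBGE  r5←0x8e
6: ✓ SUBGE  r4←0x81
7: ✓ MOVNE  r2←0xaf

VAL = 0xaf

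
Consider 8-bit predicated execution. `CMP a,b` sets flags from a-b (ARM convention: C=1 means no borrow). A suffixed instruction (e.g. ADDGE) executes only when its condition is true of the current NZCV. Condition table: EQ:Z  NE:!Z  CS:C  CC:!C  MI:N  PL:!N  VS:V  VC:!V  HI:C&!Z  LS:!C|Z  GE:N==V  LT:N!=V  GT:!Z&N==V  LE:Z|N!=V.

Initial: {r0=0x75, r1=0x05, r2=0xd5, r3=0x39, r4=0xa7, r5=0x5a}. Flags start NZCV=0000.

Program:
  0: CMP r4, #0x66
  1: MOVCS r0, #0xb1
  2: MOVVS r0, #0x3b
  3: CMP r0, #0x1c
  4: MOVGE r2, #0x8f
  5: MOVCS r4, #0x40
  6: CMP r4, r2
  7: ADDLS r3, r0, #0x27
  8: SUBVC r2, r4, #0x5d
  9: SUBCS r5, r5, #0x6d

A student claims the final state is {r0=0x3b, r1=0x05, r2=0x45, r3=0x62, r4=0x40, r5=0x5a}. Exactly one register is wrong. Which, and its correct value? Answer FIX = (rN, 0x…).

FIX = (r2, 0x8f)

0: ✓ CMP  NZCV=0011
1: ✓ MOVCS  r0←0xb1
2: ✓ MOVVS  r0←0x3b
3: ✓ CMP  NZCV=0010
4: ✓ MOVGE  r2←0x8f
5: ✓ MOVCS  r4←0x40
6: ✓ CMP  NZCV=1001
7: ✓ ADDLS  r3←0x62
8: · SUBVC
9: · SUBCS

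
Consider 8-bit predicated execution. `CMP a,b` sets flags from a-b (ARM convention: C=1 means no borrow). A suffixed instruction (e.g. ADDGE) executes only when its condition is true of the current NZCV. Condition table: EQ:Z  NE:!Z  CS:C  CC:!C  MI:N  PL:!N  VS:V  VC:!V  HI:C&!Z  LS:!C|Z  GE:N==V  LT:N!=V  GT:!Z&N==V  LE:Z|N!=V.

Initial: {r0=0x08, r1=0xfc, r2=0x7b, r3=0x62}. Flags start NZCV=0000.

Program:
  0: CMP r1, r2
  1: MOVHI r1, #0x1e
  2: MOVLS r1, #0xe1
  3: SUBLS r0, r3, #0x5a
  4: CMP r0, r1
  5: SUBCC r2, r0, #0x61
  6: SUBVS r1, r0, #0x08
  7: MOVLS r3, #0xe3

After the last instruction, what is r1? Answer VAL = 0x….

[0] flags=1010 → (cmp)
[1] flags=1010 HI?T → r1=0x1e
[2] flags=1010 LS?F → skip
[3] flags=1010 LS?F → skip
[4] flags=1000 → (cmp)
[5] flags=1000 CC?T → r2=0xa7
[6] flags=1000 VS?F → skip
[7] flags=1000 LS?T → r3=0xe3

VAL = 0x1e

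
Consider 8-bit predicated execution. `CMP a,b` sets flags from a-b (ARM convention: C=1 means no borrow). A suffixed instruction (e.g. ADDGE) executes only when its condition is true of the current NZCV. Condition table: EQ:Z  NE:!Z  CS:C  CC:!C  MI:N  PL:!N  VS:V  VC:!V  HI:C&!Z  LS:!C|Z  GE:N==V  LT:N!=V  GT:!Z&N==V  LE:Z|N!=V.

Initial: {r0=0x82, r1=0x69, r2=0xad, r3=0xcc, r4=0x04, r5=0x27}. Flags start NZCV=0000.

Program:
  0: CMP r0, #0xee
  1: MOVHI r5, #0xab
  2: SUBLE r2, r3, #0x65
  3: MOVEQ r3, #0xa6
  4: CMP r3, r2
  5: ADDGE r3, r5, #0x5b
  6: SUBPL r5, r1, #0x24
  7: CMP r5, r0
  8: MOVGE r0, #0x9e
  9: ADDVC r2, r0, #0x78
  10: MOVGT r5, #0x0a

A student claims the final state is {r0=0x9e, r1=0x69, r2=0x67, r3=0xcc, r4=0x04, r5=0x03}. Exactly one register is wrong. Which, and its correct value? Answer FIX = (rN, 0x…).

FIX = (r5, 0x0a)

0: ✓ CMP  NZCV=1000
1: · MOVHI
2: ✓ SUBLE  r2←0x67
3: · MOVEQ
4: ✓ CMP  NZCV=0011
5: · ADDGE
6: ✓ SUBPL  r5←0x45
7: ✓ CMP  NZCV=1001
8: ✓ MOVGE  r0←0x9e
9: · ADDVC
10: ✓ MOVGT  r5←0x0a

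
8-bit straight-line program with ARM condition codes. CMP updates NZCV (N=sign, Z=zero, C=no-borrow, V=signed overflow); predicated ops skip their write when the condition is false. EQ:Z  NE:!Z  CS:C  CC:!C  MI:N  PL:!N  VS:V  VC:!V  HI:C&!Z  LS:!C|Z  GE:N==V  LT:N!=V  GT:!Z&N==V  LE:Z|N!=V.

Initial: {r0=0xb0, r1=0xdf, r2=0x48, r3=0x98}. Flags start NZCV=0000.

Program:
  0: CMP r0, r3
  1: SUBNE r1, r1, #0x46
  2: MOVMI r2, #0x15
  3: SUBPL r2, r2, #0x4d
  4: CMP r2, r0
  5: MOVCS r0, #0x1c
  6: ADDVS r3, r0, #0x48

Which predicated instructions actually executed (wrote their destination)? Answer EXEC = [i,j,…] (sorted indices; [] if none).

0: ✓ CMP  NZCV=0010
1: ✓ SUBNE  r1←0x99
2: · MOVMI
3: ✓ SUBPL  r2←0xfb
4: ✓ CMP  NZCV=0010
5: ✓ MOVCS  r0←0x1c
6: · ADDVS

EXEC = [1,3,5]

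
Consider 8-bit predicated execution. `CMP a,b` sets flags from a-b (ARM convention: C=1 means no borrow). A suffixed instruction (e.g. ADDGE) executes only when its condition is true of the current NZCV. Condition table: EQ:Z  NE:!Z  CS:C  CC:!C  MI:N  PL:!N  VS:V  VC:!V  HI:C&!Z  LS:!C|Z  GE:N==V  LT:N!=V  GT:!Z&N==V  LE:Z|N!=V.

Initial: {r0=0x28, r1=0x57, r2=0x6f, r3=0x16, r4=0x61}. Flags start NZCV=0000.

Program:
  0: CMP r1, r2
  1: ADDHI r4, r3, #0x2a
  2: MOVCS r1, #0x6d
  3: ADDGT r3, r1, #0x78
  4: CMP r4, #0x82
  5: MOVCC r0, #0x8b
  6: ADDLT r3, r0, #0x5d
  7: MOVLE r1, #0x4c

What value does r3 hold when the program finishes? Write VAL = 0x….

VAL = 0x16

[0] flags=1000 → (cmp)
[1] flags=1000 HI?F → skip
[2] flags=1000 CS?F → skip
[3] flags=1000 GT?F → skip
[4] flags=1001 → (cmp)
[5] flags=1001 CC?T → r0=0x8b
[6] flags=1001 LT?F → skip
[7] flags=1001 LE?F → skip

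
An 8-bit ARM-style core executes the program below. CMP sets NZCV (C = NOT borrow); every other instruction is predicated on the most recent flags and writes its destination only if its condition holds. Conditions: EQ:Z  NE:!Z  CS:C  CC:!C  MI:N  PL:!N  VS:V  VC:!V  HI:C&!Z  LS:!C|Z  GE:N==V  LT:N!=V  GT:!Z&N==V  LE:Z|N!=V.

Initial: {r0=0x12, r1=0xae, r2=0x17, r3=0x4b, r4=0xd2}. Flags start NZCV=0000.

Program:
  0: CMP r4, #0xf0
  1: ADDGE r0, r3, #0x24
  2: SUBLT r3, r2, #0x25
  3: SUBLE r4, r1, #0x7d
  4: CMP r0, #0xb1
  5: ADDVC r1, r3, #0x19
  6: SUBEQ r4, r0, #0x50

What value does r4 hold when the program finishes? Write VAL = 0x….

VAL = 0x31

0: ✓ CMP  NZCV=1000
1: · ADDGE
2: ✓ SUBLT  r3←0xf2
3: ✓ SUBLE  r4←0x31
4: ✓ CMP  NZCV=0000
5: ✓ ADDVC  r1←0x0b
6: · SUBEQ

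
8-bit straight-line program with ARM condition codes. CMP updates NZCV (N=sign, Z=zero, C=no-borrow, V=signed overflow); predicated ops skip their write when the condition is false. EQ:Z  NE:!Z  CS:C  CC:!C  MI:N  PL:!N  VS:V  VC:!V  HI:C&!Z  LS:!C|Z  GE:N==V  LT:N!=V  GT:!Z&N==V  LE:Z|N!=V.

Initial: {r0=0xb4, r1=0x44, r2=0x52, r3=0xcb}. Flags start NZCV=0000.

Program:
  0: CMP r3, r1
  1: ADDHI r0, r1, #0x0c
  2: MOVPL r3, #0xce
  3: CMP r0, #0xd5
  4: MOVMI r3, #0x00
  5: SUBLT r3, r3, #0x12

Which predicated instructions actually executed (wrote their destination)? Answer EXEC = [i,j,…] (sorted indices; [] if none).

EXEC = [1]

0: ✓ CMP  NZCV=1010
1: ✓ ADDHI  r0←0x50
2: · MOVPL
3: ✓ CMP  NZCV=0000
4: · MOVMI
5: · SUBLT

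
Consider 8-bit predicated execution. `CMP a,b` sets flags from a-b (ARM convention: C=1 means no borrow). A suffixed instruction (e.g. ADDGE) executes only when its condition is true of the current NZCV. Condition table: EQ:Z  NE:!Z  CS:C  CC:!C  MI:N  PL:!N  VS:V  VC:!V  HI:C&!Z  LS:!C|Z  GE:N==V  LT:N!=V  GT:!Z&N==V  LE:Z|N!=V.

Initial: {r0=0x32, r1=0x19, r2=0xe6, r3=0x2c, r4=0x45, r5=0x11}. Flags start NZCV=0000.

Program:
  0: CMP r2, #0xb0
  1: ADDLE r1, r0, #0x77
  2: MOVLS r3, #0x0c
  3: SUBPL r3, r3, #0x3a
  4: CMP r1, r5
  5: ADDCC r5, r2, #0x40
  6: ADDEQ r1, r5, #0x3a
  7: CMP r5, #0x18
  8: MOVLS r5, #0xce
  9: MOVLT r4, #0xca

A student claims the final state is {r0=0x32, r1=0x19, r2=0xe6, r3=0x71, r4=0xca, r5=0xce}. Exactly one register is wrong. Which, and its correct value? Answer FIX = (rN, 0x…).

FIX = (r3, 0xf2)

[0] flags=0010 → (cmp)
[1] flags=0010 LE?F → skip
[2] flags=0010 LS?F → skip
[3] flags=0010 PL?T → r3=0xf2
[4] flags=0010 → (cmp)
[5] flags=0010 CC?F → skip
[6] flags=0010 EQ?F → skip
[7] flags=1000 → (cmp)
[8] flags=1000 LS?T → r5=0xce
[9] flags=1000 LT?T → r4=0xca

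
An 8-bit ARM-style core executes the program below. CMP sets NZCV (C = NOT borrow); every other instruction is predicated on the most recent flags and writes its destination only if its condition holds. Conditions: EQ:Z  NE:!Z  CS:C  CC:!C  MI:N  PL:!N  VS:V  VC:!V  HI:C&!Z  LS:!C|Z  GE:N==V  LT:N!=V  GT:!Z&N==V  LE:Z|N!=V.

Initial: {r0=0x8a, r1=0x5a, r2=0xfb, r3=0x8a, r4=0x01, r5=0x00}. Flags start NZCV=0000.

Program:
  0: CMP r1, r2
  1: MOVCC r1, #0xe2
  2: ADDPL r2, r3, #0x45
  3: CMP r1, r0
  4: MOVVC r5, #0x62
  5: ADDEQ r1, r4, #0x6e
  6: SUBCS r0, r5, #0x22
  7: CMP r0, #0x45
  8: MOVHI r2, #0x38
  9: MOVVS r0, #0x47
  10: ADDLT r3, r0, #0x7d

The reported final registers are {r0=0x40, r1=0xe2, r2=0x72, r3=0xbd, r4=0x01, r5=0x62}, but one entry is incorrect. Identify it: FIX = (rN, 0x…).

FIX = (r2, 0xcf)

[0] flags=0000 → (cmp)
[1] flags=0000 CC?T → r1=0xe2
[2] flags=0000 PL?T → r2=0xcf
[3] flags=0010 → (cmp)
[4] flags=0010 VC?T → r5=0x62
[5] flags=0010 EQ?F → skip
[6] flags=0010 CS?T → r0=0x40
[7] flags=1000 → (cmp)
[8] flags=1000 HI?F → skip
[9] flags=1000 VS?F → skip
[10] flags=1000 LT?T → r3=0xbd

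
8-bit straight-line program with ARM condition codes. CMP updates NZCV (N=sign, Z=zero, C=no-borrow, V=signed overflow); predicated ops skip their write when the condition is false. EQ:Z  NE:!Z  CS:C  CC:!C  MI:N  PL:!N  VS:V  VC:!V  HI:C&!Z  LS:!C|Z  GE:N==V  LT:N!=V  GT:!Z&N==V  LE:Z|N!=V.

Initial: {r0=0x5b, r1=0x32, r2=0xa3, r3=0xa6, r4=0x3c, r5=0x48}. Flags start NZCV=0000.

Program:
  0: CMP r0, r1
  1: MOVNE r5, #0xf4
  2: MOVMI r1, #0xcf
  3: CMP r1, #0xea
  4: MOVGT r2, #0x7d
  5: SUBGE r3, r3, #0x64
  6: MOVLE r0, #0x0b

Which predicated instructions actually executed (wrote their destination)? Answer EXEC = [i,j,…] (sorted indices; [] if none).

EXEC = [1,4,5]

0: ✓ CMP  NZCV=0010
1: ✓ MOVNE  r5←0xf4
2: · MOVMI
3: ✓ CMP  NZCV=0000
4: ✓ MOVGT  r2←0x7d
5: ✓ SUBGE  r3←0x42
6: · MOVLE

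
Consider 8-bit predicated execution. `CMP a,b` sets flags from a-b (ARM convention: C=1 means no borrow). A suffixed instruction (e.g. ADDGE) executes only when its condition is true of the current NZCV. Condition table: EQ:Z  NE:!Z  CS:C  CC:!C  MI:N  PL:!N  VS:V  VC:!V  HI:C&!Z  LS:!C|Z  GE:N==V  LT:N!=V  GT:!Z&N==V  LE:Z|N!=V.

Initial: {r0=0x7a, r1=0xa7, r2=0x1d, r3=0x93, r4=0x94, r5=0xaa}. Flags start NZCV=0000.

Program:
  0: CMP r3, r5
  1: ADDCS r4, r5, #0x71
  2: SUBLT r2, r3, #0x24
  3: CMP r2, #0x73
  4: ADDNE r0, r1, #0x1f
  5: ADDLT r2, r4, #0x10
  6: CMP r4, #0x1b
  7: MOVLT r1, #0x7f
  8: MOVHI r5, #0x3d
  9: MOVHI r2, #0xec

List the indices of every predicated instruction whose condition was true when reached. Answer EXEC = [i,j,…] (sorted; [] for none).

[0] flags=1000 → (cmp)
[1] flags=1000 CS?F → skip
[2] flags=1000 LT?T → r2=0x6f
[3] flags=1000 → (cmp)
[4] flags=1000 NE?T → r0=0xc6
[5] flags=1000 LT?T → r2=0xa4
[6] flags=0011 → (cmp)
[7] flags=0011 LT?T → r1=0x7f
[8] flags=0011 HI?T → r5=0x3d
[9] flags=0011 HI?T → r2=0xec

EXEC = [2,4,5,7,8,9]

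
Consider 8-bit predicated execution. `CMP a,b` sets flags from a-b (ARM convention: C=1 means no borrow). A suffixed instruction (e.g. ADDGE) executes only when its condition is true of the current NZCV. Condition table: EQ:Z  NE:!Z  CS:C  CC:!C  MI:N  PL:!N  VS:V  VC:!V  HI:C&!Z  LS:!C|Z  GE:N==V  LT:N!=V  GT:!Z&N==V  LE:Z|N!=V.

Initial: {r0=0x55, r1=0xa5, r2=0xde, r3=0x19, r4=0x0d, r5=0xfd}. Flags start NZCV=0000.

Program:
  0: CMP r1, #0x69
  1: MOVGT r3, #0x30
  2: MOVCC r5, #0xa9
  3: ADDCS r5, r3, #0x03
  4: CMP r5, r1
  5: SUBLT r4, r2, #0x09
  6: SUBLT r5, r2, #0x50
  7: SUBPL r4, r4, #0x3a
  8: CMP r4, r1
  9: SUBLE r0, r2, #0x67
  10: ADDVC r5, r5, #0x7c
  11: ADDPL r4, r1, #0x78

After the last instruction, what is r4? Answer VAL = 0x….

0: ✓ CMP  NZCV=0011
1: · MOVGT
2: · MOVCC
3: ✓ ADDCS  r5←0x1c
4: ✓ CMP  NZCV=0000
5: · SUBLT
6: · SUBLT
7: ✓ SUBPL  r4←0xd3
8: ✓ CMP  NZCV=0010
9: · SUBLE
10: ✓ ADDVC  r5←0x98
11: ✓ ADDPL  r4←0x1d

VAL = 0x1d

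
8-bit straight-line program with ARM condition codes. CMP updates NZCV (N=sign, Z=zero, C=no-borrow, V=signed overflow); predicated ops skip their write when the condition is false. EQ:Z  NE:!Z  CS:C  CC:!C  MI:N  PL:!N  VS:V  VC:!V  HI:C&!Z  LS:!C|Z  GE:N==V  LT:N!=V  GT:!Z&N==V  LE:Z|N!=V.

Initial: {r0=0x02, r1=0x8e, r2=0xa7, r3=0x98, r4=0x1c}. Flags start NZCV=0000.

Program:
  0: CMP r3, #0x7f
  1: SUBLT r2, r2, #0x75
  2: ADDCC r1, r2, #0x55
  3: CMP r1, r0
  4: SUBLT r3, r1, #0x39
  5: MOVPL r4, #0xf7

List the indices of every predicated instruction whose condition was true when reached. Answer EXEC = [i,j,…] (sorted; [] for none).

EXEC = [1,4]

[0] flags=0011 → (cmp)
[1] flags=0011 LT?T → r2=0x32
[2] flags=0011 CC?F → skip
[3] flags=1010 → (cmp)
[4] flags=1010 LT?T → r3=0x55
[5] flags=1010 PL?F → skip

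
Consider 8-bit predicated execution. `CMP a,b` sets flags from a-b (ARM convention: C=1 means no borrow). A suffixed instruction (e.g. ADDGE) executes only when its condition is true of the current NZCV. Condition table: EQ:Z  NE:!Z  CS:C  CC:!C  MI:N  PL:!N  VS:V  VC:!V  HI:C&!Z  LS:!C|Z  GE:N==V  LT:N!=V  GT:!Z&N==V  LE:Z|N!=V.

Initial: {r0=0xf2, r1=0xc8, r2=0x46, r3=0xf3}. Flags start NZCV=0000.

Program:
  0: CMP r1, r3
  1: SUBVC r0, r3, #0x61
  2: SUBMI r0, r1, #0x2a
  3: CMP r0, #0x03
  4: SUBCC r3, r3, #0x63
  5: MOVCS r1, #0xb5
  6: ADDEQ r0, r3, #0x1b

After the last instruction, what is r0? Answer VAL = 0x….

0: ✓ CMP  NZCV=1000
1: ✓ SUBVC  r0←0x92
2: ✓ SUBMI  r0←0x9e
3: ✓ CMP  NZCV=1010
4: · SUBCC
5: ✓ MOVCS  r1←0xb5
6: · ADDEQ

VAL = 0x9e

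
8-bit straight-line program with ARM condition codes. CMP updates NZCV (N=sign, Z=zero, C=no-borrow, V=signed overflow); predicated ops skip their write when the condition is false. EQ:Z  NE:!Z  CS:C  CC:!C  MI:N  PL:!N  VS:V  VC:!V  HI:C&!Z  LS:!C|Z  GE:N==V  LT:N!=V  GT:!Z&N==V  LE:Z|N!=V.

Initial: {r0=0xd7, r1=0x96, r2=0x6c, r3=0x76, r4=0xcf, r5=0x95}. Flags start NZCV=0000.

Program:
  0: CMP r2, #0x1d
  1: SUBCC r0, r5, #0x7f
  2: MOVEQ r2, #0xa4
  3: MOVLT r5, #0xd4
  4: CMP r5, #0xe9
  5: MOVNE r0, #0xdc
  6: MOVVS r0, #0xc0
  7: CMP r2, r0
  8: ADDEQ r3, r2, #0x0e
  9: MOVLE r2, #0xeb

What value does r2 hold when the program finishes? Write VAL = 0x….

VAL = 0x6c

0: ✓ CMP  NZCV=0010
1: · SUBCC
2: · MOVEQ
3: · MOVLT
4: ✓ CMP  NZCV=1000
5: ✓ MOVNE  r0←0xdc
6: · MOVVS
7: ✓ CMP  NZCV=1001
8: · ADDEQ
9: · MOVLE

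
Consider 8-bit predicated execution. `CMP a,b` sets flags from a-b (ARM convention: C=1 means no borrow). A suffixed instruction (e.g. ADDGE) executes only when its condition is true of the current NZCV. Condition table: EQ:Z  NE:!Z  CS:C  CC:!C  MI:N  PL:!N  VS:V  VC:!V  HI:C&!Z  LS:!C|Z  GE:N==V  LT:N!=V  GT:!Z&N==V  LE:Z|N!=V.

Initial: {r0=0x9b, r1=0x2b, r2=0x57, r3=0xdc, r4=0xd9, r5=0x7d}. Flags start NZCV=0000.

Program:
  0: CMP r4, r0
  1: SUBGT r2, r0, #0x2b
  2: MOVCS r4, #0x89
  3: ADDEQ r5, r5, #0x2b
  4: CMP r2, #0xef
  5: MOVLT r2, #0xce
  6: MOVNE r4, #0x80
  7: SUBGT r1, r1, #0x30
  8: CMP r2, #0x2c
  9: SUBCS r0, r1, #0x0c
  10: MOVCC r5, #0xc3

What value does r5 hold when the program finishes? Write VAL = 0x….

VAL = 0x7d

0: ✓ CMP  NZCV=0010
1: ✓ SUBGT  r2←0x70
2: ✓ MOVCS  r4←0x89
3: · ADDEQ
4: ✓ CMP  NZCV=1001
5: · MOVLT
6: ✓ MOVNE  r4←0x80
7: ✓ SUBGT  r1←0xfb
8: ✓ CMP  NZCV=0010
9: ✓ SUBCS  r0←0xef
10: · MOVCC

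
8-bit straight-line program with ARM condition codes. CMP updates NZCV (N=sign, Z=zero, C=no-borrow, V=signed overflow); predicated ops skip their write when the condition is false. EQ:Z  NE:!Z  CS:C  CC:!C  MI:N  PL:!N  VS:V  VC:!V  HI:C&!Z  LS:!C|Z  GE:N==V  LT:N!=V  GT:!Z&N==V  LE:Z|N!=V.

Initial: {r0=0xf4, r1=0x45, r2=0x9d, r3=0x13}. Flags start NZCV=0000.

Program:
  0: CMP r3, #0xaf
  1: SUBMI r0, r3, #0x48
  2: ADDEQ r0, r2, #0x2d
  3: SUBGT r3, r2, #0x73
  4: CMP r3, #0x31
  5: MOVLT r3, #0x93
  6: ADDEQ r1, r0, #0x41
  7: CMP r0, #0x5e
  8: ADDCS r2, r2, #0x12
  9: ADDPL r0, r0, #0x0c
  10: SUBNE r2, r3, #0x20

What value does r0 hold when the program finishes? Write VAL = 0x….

0: ✓ CMP  NZCV=0000
1: · SUBMI
2: · ADDEQ
3: ✓ SUBGT  r3←0x2a
4: ✓ CMP  NZCV=1000
5: ✓ MOVLT  r3←0x93
6: · ADDEQ
7: ✓ CMP  NZCV=1010
8: ✓ ADDCS  r2←0xaf
9: · ADDPL
10: ✓ SUBNE  r2←0x73

VAL = 0xf4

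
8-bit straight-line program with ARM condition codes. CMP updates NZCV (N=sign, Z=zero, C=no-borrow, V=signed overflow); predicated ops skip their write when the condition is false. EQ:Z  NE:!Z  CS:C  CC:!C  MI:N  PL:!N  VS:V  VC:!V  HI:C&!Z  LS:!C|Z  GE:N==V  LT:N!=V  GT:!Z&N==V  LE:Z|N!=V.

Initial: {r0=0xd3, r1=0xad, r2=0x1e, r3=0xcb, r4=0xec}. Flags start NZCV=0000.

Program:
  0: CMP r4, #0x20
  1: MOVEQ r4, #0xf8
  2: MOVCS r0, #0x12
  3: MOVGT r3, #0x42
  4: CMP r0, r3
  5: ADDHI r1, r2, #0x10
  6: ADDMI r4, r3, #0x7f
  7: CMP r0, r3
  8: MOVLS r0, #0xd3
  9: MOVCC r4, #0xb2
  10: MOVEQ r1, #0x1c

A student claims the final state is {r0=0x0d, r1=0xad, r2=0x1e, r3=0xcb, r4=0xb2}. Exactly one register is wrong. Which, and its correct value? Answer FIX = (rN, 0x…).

FIX = (r0, 0xd3)

0: ✓ CMP  NZCV=1010
1: · MOVEQ
2: ✓ MOVCS  r0←0x12
3: · MOVGT
4: ✓ CMP  NZCV=0000
5: · ADDHI
6: · ADDMI
7: ✓ CMP  NZCV=0000
8: ✓ MOVLS  r0←0xd3
9: ✓ MOVCC  r4←0xb2
10: · MOVEQ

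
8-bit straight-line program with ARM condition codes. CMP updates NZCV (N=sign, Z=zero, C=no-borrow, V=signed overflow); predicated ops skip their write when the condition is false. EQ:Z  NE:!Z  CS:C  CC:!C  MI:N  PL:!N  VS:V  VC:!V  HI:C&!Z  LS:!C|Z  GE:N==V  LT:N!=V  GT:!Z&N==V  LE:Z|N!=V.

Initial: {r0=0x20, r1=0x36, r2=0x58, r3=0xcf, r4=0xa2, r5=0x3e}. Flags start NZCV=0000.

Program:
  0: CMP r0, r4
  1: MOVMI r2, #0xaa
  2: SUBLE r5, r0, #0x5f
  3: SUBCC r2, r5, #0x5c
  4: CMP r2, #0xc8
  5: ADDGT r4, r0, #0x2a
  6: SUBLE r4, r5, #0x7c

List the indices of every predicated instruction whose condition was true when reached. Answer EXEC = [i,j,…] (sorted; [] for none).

0: ✓ CMP  NZCV=0000
1: · MOVMI
2: · SUBLE
3: ✓ SUBCC  r2←0xe2
4: ✓ CMP  NZCV=0010
5: ✓ ADDGT  r4←0x4a
6: · SUBLE

EXEC = [3,5]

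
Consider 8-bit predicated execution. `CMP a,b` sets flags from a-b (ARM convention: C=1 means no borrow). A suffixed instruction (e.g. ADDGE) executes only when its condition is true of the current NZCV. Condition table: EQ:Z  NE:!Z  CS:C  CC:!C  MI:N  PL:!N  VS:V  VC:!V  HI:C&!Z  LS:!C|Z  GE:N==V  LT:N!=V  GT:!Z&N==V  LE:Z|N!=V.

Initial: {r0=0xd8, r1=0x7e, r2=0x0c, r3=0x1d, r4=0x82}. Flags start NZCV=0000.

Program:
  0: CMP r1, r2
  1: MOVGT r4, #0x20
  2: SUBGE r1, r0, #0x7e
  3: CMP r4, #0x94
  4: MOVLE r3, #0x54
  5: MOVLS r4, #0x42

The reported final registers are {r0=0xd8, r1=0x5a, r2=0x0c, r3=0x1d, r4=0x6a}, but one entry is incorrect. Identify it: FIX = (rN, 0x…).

FIX = (r4, 0x42)

[0] flags=0010 → (cmp)
[1] flags=0010 GT?T → r4=0x20
[2] flags=0010 GE?T → r1=0x5a
[3] flags=1001 → (cmp)
[4] flags=1001 LE?F → skip
[5] flags=1001 LS?T → r4=0x42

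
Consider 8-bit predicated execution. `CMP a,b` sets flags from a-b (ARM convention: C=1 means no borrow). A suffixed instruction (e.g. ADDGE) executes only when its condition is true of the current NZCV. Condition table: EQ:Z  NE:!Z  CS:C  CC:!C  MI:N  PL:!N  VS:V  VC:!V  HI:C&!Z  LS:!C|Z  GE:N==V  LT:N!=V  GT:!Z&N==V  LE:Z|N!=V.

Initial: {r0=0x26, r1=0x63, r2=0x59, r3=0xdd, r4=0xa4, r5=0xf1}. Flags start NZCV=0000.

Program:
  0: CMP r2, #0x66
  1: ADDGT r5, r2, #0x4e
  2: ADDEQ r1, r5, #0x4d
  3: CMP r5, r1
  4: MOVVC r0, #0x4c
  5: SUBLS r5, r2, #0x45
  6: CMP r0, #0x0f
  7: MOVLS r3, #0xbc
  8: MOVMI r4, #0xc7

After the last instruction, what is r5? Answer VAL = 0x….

VAL = 0xf1

0: ✓ CMP  NZCV=1000
1: · ADDGT
2: · ADDEQ
3: ✓ CMP  NZCV=1010
4: ✓ MOVVC  r0←0x4c
5: · SUBLS
6: ✓ CMP  NZCV=0010
7: · MOVLS
8: · MOVMI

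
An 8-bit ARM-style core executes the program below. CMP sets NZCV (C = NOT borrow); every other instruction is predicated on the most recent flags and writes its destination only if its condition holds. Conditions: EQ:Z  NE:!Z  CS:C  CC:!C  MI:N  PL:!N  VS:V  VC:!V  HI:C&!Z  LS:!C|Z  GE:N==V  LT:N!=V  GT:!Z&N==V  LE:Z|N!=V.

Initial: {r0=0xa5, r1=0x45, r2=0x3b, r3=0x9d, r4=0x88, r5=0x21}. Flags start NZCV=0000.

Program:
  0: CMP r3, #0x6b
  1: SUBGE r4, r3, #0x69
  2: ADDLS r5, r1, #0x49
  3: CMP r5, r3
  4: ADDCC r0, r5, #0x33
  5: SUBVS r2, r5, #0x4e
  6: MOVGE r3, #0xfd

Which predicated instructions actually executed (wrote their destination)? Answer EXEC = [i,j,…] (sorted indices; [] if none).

0: ✓ CMP  NZCV=0011
1: · SUBGE
2: · ADDLS
3: ✓ CMP  NZCV=1001
4: ✓ ADDCC  r0←0x54
5: ✓ SUBVS  r2←0xd3
6: ✓ MOVGE  r3←0xfd

EXEC = [4,5,6]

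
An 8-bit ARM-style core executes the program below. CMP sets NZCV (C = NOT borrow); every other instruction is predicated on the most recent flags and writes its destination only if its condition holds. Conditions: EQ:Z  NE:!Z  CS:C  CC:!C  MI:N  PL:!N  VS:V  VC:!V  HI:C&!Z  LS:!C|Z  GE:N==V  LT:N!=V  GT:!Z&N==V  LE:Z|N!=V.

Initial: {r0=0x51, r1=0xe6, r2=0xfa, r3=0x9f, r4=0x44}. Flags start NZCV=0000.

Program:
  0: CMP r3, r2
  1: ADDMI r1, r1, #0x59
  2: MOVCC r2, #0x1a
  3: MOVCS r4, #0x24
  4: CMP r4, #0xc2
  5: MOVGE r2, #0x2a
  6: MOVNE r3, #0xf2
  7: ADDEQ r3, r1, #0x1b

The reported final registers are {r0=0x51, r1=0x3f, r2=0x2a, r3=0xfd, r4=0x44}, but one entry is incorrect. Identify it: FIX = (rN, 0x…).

0: ✓ CMP  NZCV=1000
1: ✓ ADDMI  r1←0x3f
2: ✓ MOVCC  r2←0x1a
3: · MOVCS
4: ✓ CMP  NZCV=1001
5: ✓ MOVGE  r2←0x2a
6: ✓ MOVNE  r3←0xf2
7: · ADDEQ

FIX = (r3, 0xf2)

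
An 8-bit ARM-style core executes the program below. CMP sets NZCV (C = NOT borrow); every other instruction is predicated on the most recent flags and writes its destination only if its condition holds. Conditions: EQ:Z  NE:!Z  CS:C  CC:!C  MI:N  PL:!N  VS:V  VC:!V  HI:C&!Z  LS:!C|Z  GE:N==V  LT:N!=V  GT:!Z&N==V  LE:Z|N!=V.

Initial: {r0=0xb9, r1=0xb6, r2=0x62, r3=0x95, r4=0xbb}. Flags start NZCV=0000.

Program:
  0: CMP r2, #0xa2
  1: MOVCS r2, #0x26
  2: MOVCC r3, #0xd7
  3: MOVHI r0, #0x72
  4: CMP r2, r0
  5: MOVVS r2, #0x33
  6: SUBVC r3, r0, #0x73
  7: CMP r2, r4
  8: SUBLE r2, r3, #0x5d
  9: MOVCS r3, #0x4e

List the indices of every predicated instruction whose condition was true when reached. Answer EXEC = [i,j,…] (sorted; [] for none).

[0] flags=1001 → (cmp)
[1] flags=1001 CS?F → skip
[2] flags=1001 CC?T → r3=0xd7
[3] flags=1001 HI?F → skip
[4] flags=1001 → (cmp)
[5] flags=1001 VS?T → r2=0x33
[6] flags=1001 VC?F → skip
[7] flags=0000 → (cmp)
[8] flags=0000 LE?F → skip
[9] flags=0000 CS?F → skip

EXEC = [2,5]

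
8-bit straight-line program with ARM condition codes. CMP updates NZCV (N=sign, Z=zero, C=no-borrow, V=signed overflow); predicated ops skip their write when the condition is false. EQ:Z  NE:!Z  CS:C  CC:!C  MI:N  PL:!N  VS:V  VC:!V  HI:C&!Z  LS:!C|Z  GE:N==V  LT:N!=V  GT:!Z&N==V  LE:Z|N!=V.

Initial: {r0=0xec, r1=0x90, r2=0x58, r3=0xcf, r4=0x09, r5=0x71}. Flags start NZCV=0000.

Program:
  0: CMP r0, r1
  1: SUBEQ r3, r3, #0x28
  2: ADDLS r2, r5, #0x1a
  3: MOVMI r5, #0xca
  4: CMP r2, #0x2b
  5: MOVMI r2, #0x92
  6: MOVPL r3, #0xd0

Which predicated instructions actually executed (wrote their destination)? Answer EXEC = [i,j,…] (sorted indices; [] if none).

[0] flags=0010 → (cmp)
[1] flags=0010 EQ?F → skip
[2] flags=0010 LS?F → skip
[3] flags=0010 MI?F → skip
[4] flags=0010 → (cmp)
[5] flags=0010 MI?F → skip
[6] flags=0010 PL?T → r3=0xd0

EXEC = [6]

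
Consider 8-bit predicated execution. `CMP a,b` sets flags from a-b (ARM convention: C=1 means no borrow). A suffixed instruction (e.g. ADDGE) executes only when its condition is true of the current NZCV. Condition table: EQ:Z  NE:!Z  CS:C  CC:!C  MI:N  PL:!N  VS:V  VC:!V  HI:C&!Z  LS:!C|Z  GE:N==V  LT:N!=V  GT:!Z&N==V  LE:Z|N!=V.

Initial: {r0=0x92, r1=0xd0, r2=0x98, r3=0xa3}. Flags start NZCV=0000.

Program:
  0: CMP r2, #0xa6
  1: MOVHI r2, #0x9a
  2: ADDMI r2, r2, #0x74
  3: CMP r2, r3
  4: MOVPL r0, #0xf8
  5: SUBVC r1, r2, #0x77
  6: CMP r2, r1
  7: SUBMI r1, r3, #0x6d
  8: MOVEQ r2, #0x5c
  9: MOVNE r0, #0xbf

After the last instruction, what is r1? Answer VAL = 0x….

VAL = 0x95

[0] flags=1000 → (cmp)
[1] flags=1000 HI?F → skip
[2] flags=1000 MI?T → r2=0x0c
[3] flags=0000 → (cmp)
[4] flags=0000 PL?T → r0=0xf8
[5] flags=0000 VC?T → r1=0x95
[6] flags=0000 → (cmp)
[7] flags=0000 MI?F → skip
[8] flags=0000 EQ?F → skip
[9] flags=0000 NE?T → r0=0xbf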